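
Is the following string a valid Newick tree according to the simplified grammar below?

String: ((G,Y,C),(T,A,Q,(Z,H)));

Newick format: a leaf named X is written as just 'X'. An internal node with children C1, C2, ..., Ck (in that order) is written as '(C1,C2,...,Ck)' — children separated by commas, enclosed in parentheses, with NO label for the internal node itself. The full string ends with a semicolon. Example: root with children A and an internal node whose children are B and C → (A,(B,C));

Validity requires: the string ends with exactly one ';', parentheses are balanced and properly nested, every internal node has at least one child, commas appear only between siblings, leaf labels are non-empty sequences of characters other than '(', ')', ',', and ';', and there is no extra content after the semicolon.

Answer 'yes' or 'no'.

Answer: yes

Derivation:
Input: ((G,Y,C),(T,A,Q,(Z,H)));
Paren balance: 4 '(' vs 4 ')' OK
Ends with single ';': True
Full parse: OK
Valid: True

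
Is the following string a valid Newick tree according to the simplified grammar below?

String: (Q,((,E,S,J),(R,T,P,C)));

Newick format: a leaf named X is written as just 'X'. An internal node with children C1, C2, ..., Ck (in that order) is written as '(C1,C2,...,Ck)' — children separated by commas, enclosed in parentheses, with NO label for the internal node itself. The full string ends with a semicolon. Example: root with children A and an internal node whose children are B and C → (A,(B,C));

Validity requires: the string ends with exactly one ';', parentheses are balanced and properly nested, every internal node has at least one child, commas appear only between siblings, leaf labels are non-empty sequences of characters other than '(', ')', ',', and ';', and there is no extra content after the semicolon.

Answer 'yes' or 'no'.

Input: (Q,((,E,S,J),(R,T,P,C)));
Paren balance: 4 '(' vs 4 ')' OK
Ends with single ';': True
Full parse: FAILS (empty leaf label at pos 5)
Valid: False

Answer: no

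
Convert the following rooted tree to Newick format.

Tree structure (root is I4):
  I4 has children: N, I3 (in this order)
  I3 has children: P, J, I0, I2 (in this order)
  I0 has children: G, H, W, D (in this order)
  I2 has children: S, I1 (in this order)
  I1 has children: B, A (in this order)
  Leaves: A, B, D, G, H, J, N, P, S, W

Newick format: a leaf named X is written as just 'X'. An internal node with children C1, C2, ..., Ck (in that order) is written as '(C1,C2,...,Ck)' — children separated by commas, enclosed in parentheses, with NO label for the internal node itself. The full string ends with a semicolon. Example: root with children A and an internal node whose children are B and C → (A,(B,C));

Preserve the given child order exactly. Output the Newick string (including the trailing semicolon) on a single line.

Answer: (N,(P,J,(G,H,W,D),(S,(B,A))));

Derivation:
internal I4 with children ['N', 'I3']
  leaf 'N' → 'N'
  internal I3 with children ['P', 'J', 'I0', 'I2']
    leaf 'P' → 'P'
    leaf 'J' → 'J'
    internal I0 with children ['G', 'H', 'W', 'D']
      leaf 'G' → 'G'
      leaf 'H' → 'H'
      leaf 'W' → 'W'
      leaf 'D' → 'D'
    → '(G,H,W,D)'
    internal I2 with children ['S', 'I1']
      leaf 'S' → 'S'
      internal I1 with children ['B', 'A']
        leaf 'B' → 'B'
        leaf 'A' → 'A'
      → '(B,A)'
    → '(S,(B,A))'
  → '(P,J,(G,H,W,D),(S,(B,A)))'
→ '(N,(P,J,(G,H,W,D),(S,(B,A))))'
Final: (N,(P,J,(G,H,W,D),(S,(B,A))));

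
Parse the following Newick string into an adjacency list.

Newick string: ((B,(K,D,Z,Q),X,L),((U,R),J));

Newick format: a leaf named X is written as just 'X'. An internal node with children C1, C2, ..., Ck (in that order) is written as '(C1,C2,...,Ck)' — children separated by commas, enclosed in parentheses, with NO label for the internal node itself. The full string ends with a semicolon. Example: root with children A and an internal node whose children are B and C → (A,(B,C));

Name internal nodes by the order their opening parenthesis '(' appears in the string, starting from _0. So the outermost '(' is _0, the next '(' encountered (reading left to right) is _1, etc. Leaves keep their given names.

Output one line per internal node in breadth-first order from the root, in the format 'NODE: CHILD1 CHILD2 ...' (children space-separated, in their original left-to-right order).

Answer: _0: _1 _3
_1: B _2 X L
_3: _4 J
_2: K D Z Q
_4: U R

Derivation:
Input: ((B,(K,D,Z,Q),X,L),((U,R),J));
Scanning left-to-right, naming '(' by encounter order:
  pos 0: '(' -> open internal node _0 (depth 1)
  pos 1: '(' -> open internal node _1 (depth 2)
  pos 4: '(' -> open internal node _2 (depth 3)
  pos 12: ')' -> close internal node _2 (now at depth 2)
  pos 17: ')' -> close internal node _1 (now at depth 1)
  pos 19: '(' -> open internal node _3 (depth 2)
  pos 20: '(' -> open internal node _4 (depth 3)
  pos 24: ')' -> close internal node _4 (now at depth 2)
  pos 27: ')' -> close internal node _3 (now at depth 1)
  pos 28: ')' -> close internal node _0 (now at depth 0)
Total internal nodes: 5
BFS adjacency from root:
  _0: _1 _3
  _1: B _2 X L
  _3: _4 J
  _2: K D Z Q
  _4: U R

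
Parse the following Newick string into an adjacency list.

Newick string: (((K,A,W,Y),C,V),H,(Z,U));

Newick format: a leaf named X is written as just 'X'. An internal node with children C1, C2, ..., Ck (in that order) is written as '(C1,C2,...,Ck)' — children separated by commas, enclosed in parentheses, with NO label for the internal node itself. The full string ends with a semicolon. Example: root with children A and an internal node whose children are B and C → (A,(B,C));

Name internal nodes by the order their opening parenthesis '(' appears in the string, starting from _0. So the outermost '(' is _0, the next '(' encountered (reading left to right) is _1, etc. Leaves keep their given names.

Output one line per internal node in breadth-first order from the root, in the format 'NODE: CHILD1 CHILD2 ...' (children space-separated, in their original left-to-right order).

Answer: _0: _1 H _3
_1: _2 C V
_3: Z U
_2: K A W Y

Derivation:
Input: (((K,A,W,Y),C,V),H,(Z,U));
Scanning left-to-right, naming '(' by encounter order:
  pos 0: '(' -> open internal node _0 (depth 1)
  pos 1: '(' -> open internal node _1 (depth 2)
  pos 2: '(' -> open internal node _2 (depth 3)
  pos 10: ')' -> close internal node _2 (now at depth 2)
  pos 15: ')' -> close internal node _1 (now at depth 1)
  pos 19: '(' -> open internal node _3 (depth 2)
  pos 23: ')' -> close internal node _3 (now at depth 1)
  pos 24: ')' -> close internal node _0 (now at depth 0)
Total internal nodes: 4
BFS adjacency from root:
  _0: _1 H _3
  _1: _2 C V
  _3: Z U
  _2: K A W Y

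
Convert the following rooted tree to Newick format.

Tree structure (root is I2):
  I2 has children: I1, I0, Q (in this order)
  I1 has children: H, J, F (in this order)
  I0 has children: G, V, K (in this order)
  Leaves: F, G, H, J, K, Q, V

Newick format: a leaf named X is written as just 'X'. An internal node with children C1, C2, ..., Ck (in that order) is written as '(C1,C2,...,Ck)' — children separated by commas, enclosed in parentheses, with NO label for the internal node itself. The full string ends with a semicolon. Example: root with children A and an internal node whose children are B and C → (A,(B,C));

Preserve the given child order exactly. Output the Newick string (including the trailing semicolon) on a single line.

Answer: ((H,J,F),(G,V,K),Q);

Derivation:
internal I2 with children ['I1', 'I0', 'Q']
  internal I1 with children ['H', 'J', 'F']
    leaf 'H' → 'H'
    leaf 'J' → 'J'
    leaf 'F' → 'F'
  → '(H,J,F)'
  internal I0 with children ['G', 'V', 'K']
    leaf 'G' → 'G'
    leaf 'V' → 'V'
    leaf 'K' → 'K'
  → '(G,V,K)'
  leaf 'Q' → 'Q'
→ '((H,J,F),(G,V,K),Q)'
Final: ((H,J,F),(G,V,K),Q);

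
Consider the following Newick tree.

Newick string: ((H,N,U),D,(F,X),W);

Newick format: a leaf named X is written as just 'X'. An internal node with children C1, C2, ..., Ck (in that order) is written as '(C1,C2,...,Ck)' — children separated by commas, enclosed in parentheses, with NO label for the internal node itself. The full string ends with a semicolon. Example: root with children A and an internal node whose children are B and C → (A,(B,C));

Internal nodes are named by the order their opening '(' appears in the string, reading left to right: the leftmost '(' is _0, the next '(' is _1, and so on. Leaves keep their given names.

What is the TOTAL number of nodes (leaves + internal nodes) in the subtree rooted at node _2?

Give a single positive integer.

Newick: ((H,N,U),D,(F,X),W);
Locate _2: it is the '(' at position 11 (the 3rd '(' reading left to right).
Query: subtree rooted at _2
_2: subtree_size = 1 + 2
  F: subtree_size = 1 + 0
  X: subtree_size = 1 + 0
Total subtree size of _2: 3

Answer: 3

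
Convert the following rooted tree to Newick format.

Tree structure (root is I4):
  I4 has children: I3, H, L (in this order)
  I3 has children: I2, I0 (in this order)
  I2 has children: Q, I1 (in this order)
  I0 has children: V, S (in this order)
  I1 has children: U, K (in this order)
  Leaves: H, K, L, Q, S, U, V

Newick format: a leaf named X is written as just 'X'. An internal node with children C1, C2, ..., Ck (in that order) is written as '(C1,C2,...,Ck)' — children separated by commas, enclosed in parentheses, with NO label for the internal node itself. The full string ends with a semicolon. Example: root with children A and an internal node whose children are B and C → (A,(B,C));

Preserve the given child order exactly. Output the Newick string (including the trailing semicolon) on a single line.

Answer: (((Q,(U,K)),(V,S)),H,L);

Derivation:
internal I4 with children ['I3', 'H', 'L']
  internal I3 with children ['I2', 'I0']
    internal I2 with children ['Q', 'I1']
      leaf 'Q' → 'Q'
      internal I1 with children ['U', 'K']
        leaf 'U' → 'U'
        leaf 'K' → 'K'
      → '(U,K)'
    → '(Q,(U,K))'
    internal I0 with children ['V', 'S']
      leaf 'V' → 'V'
      leaf 'S' → 'S'
    → '(V,S)'
  → '((Q,(U,K)),(V,S))'
  leaf 'H' → 'H'
  leaf 'L' → 'L'
→ '(((Q,(U,K)),(V,S)),H,L)'
Final: (((Q,(U,K)),(V,S)),H,L);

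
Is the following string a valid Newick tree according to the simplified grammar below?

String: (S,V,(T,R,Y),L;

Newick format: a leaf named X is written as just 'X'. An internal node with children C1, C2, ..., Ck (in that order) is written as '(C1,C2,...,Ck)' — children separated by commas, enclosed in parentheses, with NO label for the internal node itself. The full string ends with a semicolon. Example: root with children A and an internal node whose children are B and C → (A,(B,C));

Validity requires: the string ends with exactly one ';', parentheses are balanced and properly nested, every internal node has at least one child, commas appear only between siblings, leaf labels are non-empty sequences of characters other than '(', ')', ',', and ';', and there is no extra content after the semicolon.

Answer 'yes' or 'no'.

Answer: no

Derivation:
Input: (S,V,(T,R,Y),L;
Paren balance: 2 '(' vs 1 ')' MISMATCH
Ends with single ';': True
Full parse: FAILS (expected , or ) at pos 14)
Valid: False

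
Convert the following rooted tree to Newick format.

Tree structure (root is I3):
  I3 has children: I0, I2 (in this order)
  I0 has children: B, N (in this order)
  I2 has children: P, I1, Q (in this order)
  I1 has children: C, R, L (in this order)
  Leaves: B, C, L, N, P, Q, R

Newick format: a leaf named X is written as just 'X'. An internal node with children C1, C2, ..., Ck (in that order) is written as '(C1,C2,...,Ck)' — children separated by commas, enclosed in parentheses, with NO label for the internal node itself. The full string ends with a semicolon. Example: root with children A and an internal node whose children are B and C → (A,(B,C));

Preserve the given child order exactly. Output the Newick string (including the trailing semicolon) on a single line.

Answer: ((B,N),(P,(C,R,L),Q));

Derivation:
internal I3 with children ['I0', 'I2']
  internal I0 with children ['B', 'N']
    leaf 'B' → 'B'
    leaf 'N' → 'N'
  → '(B,N)'
  internal I2 with children ['P', 'I1', 'Q']
    leaf 'P' → 'P'
    internal I1 with children ['C', 'R', 'L']
      leaf 'C' → 'C'
      leaf 'R' → 'R'
      leaf 'L' → 'L'
    → '(C,R,L)'
    leaf 'Q' → 'Q'
  → '(P,(C,R,L),Q)'
→ '((B,N),(P,(C,R,L),Q))'
Final: ((B,N),(P,(C,R,L),Q));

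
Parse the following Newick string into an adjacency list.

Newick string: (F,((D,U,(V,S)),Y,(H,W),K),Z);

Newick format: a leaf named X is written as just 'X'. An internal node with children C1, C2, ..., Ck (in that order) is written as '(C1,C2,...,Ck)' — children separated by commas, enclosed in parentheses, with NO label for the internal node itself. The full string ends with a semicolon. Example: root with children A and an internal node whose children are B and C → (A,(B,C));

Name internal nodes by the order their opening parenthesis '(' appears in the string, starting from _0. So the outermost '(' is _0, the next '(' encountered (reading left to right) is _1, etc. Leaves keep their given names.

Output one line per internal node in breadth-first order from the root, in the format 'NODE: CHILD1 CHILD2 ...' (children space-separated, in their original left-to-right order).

Input: (F,((D,U,(V,S)),Y,(H,W),K),Z);
Scanning left-to-right, naming '(' by encounter order:
  pos 0: '(' -> open internal node _0 (depth 1)
  pos 3: '(' -> open internal node _1 (depth 2)
  pos 4: '(' -> open internal node _2 (depth 3)
  pos 9: '(' -> open internal node _3 (depth 4)
  pos 13: ')' -> close internal node _3 (now at depth 3)
  pos 14: ')' -> close internal node _2 (now at depth 2)
  pos 18: '(' -> open internal node _4 (depth 3)
  pos 22: ')' -> close internal node _4 (now at depth 2)
  pos 25: ')' -> close internal node _1 (now at depth 1)
  pos 28: ')' -> close internal node _0 (now at depth 0)
Total internal nodes: 5
BFS adjacency from root:
  _0: F _1 Z
  _1: _2 Y _4 K
  _2: D U _3
  _4: H W
  _3: V S

Answer: _0: F _1 Z
_1: _2 Y _4 K
_2: D U _3
_4: H W
_3: V S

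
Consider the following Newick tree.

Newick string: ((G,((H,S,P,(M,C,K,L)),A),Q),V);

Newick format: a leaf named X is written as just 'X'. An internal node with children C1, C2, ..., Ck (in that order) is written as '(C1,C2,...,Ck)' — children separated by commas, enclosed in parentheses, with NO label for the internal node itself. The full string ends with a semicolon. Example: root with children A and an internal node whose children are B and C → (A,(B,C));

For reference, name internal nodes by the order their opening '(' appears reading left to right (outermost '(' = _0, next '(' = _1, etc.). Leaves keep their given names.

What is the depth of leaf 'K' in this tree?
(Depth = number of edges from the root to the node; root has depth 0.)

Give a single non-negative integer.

Answer: 5

Derivation:
Newick: ((G,((H,S,P,(M,C,K,L)),A),Q),V);
Naming internals by '(' encounter order: outermost '(' = _0, next = _1, ...
Query node: K
Path from root: _0 -> _1 -> _2 -> _3 -> _4 -> K
Depth of K: 5 (number of edges from root)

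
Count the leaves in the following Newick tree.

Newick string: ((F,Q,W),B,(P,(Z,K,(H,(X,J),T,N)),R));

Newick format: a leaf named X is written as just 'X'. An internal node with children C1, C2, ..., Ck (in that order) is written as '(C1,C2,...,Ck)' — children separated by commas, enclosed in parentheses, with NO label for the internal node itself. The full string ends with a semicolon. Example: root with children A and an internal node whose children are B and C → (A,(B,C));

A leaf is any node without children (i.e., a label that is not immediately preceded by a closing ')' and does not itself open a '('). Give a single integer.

Newick: ((F,Q,W),B,(P,(Z,K,(H,(X,J),T,N)),R));
Scan left-to-right; a leaf is any maximal label run not followed by '(':
  pos 2: leaf 'F' → count = 1
  pos 4: leaf 'Q' → count = 2
  pos 6: leaf 'W' → count = 3
  pos 9: leaf 'B' → count = 4
  pos 12: leaf 'P' → count = 5
  pos 15: leaf 'Z' → count = 6
  pos 17: leaf 'K' → count = 7
  pos 20: leaf 'H' → count = 8
  pos 23: leaf 'X' → count = 9
  pos 25: leaf 'J' → count = 10
  pos 28: leaf 'T' → count = 11
  pos 30: leaf 'N' → count = 12
  pos 34: leaf 'R' → count = 13
Total leaves: 13

Answer: 13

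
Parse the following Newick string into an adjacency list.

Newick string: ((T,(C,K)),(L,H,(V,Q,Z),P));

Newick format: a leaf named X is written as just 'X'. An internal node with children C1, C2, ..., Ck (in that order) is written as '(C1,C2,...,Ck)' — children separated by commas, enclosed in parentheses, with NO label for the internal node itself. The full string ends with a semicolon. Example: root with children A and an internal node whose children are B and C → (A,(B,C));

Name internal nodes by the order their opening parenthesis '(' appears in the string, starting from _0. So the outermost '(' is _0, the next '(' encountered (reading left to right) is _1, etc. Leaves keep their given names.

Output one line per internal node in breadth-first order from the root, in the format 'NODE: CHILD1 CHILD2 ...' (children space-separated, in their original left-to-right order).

Input: ((T,(C,K)),(L,H,(V,Q,Z),P));
Scanning left-to-right, naming '(' by encounter order:
  pos 0: '(' -> open internal node _0 (depth 1)
  pos 1: '(' -> open internal node _1 (depth 2)
  pos 4: '(' -> open internal node _2 (depth 3)
  pos 8: ')' -> close internal node _2 (now at depth 2)
  pos 9: ')' -> close internal node _1 (now at depth 1)
  pos 11: '(' -> open internal node _3 (depth 2)
  pos 16: '(' -> open internal node _4 (depth 3)
  pos 22: ')' -> close internal node _4 (now at depth 2)
  pos 25: ')' -> close internal node _3 (now at depth 1)
  pos 26: ')' -> close internal node _0 (now at depth 0)
Total internal nodes: 5
BFS adjacency from root:
  _0: _1 _3
  _1: T _2
  _3: L H _4 P
  _2: C K
  _4: V Q Z

Answer: _0: _1 _3
_1: T _2
_3: L H _4 P
_2: C K
_4: V Q Z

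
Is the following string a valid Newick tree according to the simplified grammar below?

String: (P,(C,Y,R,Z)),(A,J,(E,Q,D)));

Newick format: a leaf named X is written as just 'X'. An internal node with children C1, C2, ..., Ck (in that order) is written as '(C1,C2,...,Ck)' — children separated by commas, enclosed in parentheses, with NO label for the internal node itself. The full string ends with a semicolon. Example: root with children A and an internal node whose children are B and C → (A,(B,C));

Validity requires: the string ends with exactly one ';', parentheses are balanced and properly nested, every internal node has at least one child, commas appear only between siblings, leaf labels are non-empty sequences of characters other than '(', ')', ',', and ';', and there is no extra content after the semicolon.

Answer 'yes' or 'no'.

Answer: no

Derivation:
Input: (P,(C,Y,R,Z)),(A,J,(E,Q,D)));
Paren balance: 4 '(' vs 5 ')' MISMATCH
Ends with single ';': True
Full parse: FAILS (extra content after tree at pos 13)
Valid: False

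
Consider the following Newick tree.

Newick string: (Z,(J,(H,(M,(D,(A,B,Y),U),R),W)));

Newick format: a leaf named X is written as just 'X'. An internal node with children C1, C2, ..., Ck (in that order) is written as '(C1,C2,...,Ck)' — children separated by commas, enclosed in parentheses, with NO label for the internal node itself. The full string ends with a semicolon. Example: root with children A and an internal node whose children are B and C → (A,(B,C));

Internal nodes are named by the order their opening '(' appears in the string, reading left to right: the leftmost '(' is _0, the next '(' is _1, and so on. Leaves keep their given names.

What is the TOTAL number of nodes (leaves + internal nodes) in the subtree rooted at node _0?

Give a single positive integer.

Answer: 17

Derivation:
Newick: (Z,(J,(H,(M,(D,(A,B,Y),U),R),W)));
Locate _0: it is the '(' at position 0 (the 1st '(' reading left to right).
Query: subtree rooted at _0
_0: subtree_size = 1 + 16
  Z: subtree_size = 1 + 0
  _1: subtree_size = 1 + 14
    J: subtree_size = 1 + 0
    _2: subtree_size = 1 + 12
      H: subtree_size = 1 + 0
      _3: subtree_size = 1 + 9
        M: subtree_size = 1 + 0
        _4: subtree_size = 1 + 6
          D: subtree_size = 1 + 0
          _5: subtree_size = 1 + 3
            A: subtree_size = 1 + 0
            B: subtree_size = 1 + 0
            Y: subtree_size = 1 + 0
          U: subtree_size = 1 + 0
        R: subtree_size = 1 + 0
      W: subtree_size = 1 + 0
Total subtree size of _0: 17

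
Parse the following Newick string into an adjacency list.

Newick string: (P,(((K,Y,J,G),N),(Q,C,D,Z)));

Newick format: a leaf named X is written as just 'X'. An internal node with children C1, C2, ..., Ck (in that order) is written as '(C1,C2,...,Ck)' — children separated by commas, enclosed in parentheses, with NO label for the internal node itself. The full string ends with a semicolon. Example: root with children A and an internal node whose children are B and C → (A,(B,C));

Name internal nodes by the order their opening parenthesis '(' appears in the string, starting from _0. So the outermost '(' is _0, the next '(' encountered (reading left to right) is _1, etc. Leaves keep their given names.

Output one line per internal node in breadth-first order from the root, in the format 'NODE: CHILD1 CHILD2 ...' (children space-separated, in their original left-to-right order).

Input: (P,(((K,Y,J,G),N),(Q,C,D,Z)));
Scanning left-to-right, naming '(' by encounter order:
  pos 0: '(' -> open internal node _0 (depth 1)
  pos 3: '(' -> open internal node _1 (depth 2)
  pos 4: '(' -> open internal node _2 (depth 3)
  pos 5: '(' -> open internal node _3 (depth 4)
  pos 13: ')' -> close internal node _3 (now at depth 3)
  pos 16: ')' -> close internal node _2 (now at depth 2)
  pos 18: '(' -> open internal node _4 (depth 3)
  pos 26: ')' -> close internal node _4 (now at depth 2)
  pos 27: ')' -> close internal node _1 (now at depth 1)
  pos 28: ')' -> close internal node _0 (now at depth 0)
Total internal nodes: 5
BFS adjacency from root:
  _0: P _1
  _1: _2 _4
  _2: _3 N
  _4: Q C D Z
  _3: K Y J G

Answer: _0: P _1
_1: _2 _4
_2: _3 N
_4: Q C D Z
_3: K Y J G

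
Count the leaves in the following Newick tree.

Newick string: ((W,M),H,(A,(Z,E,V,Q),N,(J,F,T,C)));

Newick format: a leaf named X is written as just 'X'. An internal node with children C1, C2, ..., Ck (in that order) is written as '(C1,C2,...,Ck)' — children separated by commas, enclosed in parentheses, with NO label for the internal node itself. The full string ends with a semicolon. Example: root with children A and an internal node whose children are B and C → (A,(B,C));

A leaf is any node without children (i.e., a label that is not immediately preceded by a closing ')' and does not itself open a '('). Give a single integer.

Newick: ((W,M),H,(A,(Z,E,V,Q),N,(J,F,T,C)));
Scan left-to-right; a leaf is any maximal label run not followed by '(':
  pos 2: leaf 'W' → count = 1
  pos 4: leaf 'M' → count = 2
  pos 7: leaf 'H' → count = 3
  pos 10: leaf 'A' → count = 4
  pos 13: leaf 'Z' → count = 5
  pos 15: leaf 'E' → count = 6
  pos 17: leaf 'V' → count = 7
  pos 19: leaf 'Q' → count = 8
  pos 22: leaf 'N' → count = 9
  pos 25: leaf 'J' → count = 10
  pos 27: leaf 'F' → count = 11
  pos 29: leaf 'T' → count = 12
  pos 31: leaf 'C' → count = 13
Total leaves: 13

Answer: 13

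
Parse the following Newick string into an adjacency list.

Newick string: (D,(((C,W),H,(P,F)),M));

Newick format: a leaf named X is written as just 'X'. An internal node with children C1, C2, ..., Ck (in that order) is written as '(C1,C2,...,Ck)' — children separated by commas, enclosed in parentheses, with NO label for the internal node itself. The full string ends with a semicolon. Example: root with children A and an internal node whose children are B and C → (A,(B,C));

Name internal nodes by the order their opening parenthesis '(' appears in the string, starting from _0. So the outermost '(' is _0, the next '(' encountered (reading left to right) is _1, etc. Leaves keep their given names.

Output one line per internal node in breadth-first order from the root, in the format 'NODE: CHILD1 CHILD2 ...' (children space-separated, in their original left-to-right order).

Answer: _0: D _1
_1: _2 M
_2: _3 H _4
_3: C W
_4: P F

Derivation:
Input: (D,(((C,W),H,(P,F)),M));
Scanning left-to-right, naming '(' by encounter order:
  pos 0: '(' -> open internal node _0 (depth 1)
  pos 3: '(' -> open internal node _1 (depth 2)
  pos 4: '(' -> open internal node _2 (depth 3)
  pos 5: '(' -> open internal node _3 (depth 4)
  pos 9: ')' -> close internal node _3 (now at depth 3)
  pos 13: '(' -> open internal node _4 (depth 4)
  pos 17: ')' -> close internal node _4 (now at depth 3)
  pos 18: ')' -> close internal node _2 (now at depth 2)
  pos 21: ')' -> close internal node _1 (now at depth 1)
  pos 22: ')' -> close internal node _0 (now at depth 0)
Total internal nodes: 5
BFS adjacency from root:
  _0: D _1
  _1: _2 M
  _2: _3 H _4
  _3: C W
  _4: P F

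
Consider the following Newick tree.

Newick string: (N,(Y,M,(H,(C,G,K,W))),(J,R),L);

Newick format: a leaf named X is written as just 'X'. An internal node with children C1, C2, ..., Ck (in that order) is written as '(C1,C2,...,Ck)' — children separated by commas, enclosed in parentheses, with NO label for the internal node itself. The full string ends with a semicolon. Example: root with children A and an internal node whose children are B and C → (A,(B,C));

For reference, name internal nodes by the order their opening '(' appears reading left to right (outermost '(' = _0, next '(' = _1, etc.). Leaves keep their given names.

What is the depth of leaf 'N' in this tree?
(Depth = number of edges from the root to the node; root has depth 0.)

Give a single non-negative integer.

Newick: (N,(Y,M,(H,(C,G,K,W))),(J,R),L);
Naming internals by '(' encounter order: outermost '(' = _0, next = _1, ...
Query node: N
Path from root: _0 -> N
Depth of N: 1 (number of edges from root)

Answer: 1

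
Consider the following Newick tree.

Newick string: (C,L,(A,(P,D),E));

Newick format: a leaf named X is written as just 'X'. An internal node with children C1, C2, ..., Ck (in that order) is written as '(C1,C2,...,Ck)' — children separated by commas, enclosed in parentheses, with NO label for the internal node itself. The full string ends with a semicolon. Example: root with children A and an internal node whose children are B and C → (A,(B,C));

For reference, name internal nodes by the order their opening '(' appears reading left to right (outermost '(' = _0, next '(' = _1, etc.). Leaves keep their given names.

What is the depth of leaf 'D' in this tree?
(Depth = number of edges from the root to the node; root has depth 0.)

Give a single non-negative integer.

Answer: 3

Derivation:
Newick: (C,L,(A,(P,D),E));
Naming internals by '(' encounter order: outermost '(' = _0, next = _1, ...
Query node: D
Path from root: _0 -> _1 -> _2 -> D
Depth of D: 3 (number of edges from root)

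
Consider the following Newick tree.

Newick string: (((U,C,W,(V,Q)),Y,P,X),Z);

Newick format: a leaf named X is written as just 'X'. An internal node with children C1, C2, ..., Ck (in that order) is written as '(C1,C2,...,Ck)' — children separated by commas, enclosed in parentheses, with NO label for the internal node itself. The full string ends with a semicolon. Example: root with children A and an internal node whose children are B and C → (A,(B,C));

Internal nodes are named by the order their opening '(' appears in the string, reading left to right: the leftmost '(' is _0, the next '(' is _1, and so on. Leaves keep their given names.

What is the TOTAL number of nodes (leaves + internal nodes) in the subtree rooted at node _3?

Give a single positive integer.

Newick: (((U,C,W,(V,Q)),Y,P,X),Z);
Locate _3: it is the '(' at position 9 (the 4th '(' reading left to right).
Query: subtree rooted at _3
_3: subtree_size = 1 + 2
  V: subtree_size = 1 + 0
  Q: subtree_size = 1 + 0
Total subtree size of _3: 3

Answer: 3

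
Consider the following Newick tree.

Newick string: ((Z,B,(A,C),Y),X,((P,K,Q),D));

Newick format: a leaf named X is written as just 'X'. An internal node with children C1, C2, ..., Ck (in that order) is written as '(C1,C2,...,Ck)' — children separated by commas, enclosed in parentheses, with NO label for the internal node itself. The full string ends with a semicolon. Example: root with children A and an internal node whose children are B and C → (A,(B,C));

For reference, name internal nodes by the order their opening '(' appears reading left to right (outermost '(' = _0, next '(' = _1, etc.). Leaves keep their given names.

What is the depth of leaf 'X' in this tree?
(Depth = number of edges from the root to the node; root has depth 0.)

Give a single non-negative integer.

Answer: 1

Derivation:
Newick: ((Z,B,(A,C),Y),X,((P,K,Q),D));
Naming internals by '(' encounter order: outermost '(' = _0, next = _1, ...
Query node: X
Path from root: _0 -> X
Depth of X: 1 (number of edges from root)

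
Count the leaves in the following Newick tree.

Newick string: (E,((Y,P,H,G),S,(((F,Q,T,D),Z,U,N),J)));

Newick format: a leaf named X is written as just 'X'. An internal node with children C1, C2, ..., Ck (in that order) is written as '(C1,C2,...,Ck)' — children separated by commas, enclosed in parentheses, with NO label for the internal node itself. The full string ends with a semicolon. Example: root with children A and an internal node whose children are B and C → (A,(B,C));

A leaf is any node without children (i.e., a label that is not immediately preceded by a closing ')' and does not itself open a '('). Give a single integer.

Newick: (E,((Y,P,H,G),S,(((F,Q,T,D),Z,U,N),J)));
Scan left-to-right; a leaf is any maximal label run not followed by '(':
  pos 1: leaf 'E' → count = 1
  pos 5: leaf 'Y' → count = 2
  pos 7: leaf 'P' → count = 3
  pos 9: leaf 'H' → count = 4
  pos 11: leaf 'G' → count = 5
  pos 14: leaf 'S' → count = 6
  pos 19: leaf 'F' → count = 7
  pos 21: leaf 'Q' → count = 8
  pos 23: leaf 'T' → count = 9
  pos 25: leaf 'D' → count = 10
  pos 28: leaf 'Z' → count = 11
  pos 30: leaf 'U' → count = 12
  pos 32: leaf 'N' → count = 13
  pos 35: leaf 'J' → count = 14
Total leaves: 14

Answer: 14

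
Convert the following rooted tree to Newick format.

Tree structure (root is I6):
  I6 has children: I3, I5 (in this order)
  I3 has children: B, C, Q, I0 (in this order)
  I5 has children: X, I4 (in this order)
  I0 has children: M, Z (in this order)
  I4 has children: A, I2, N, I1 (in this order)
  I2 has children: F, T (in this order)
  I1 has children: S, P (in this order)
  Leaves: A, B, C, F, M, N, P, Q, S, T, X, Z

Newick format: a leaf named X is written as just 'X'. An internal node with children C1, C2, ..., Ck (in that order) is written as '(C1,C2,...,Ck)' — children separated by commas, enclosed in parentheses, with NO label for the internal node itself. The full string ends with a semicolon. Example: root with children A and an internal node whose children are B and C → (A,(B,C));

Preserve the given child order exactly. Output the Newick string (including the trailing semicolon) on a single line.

internal I6 with children ['I3', 'I5']
  internal I3 with children ['B', 'C', 'Q', 'I0']
    leaf 'B' → 'B'
    leaf 'C' → 'C'
    leaf 'Q' → 'Q'
    internal I0 with children ['M', 'Z']
      leaf 'M' → 'M'
      leaf 'Z' → 'Z'
    → '(M,Z)'
  → '(B,C,Q,(M,Z))'
  internal I5 with children ['X', 'I4']
    leaf 'X' → 'X'
    internal I4 with children ['A', 'I2', 'N', 'I1']
      leaf 'A' → 'A'
      internal I2 with children ['F', 'T']
        leaf 'F' → 'F'
        leaf 'T' → 'T'
      → '(F,T)'
      leaf 'N' → 'N'
      internal I1 with children ['S', 'P']
        leaf 'S' → 'S'
        leaf 'P' → 'P'
      → '(S,P)'
    → '(A,(F,T),N,(S,P))'
  → '(X,(A,(F,T),N,(S,P)))'
→ '((B,C,Q,(M,Z)),(X,(A,(F,T),N,(S,P))))'
Final: ((B,C,Q,(M,Z)),(X,(A,(F,T),N,(S,P))));

Answer: ((B,C,Q,(M,Z)),(X,(A,(F,T),N,(S,P))));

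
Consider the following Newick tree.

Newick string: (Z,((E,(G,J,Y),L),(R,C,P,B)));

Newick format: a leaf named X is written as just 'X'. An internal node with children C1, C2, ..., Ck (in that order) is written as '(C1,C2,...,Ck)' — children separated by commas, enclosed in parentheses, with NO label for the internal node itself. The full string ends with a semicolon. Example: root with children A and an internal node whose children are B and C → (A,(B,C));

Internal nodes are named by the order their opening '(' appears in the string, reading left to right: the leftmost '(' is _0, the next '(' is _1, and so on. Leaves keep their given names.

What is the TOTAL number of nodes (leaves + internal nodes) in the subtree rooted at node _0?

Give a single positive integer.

Newick: (Z,((E,(G,J,Y),L),(R,C,P,B)));
Locate _0: it is the '(' at position 0 (the 1st '(' reading left to right).
Query: subtree rooted at _0
_0: subtree_size = 1 + 14
  Z: subtree_size = 1 + 0
  _1: subtree_size = 1 + 12
    _2: subtree_size = 1 + 6
      E: subtree_size = 1 + 0
      _3: subtree_size = 1 + 3
        G: subtree_size = 1 + 0
        J: subtree_size = 1 + 0
        Y: subtree_size = 1 + 0
      L: subtree_size = 1 + 0
    _4: subtree_size = 1 + 4
      R: subtree_size = 1 + 0
      C: subtree_size = 1 + 0
      P: subtree_size = 1 + 0
      B: subtree_size = 1 + 0
Total subtree size of _0: 15

Answer: 15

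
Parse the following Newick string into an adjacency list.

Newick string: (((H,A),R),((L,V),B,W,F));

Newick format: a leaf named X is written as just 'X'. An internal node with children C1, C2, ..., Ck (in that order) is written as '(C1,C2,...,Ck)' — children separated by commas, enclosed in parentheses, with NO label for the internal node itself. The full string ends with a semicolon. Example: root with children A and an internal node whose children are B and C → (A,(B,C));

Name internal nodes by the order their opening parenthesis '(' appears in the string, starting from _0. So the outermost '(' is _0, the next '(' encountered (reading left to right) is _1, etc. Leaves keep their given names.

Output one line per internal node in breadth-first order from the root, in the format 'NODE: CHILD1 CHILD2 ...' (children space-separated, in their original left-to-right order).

Input: (((H,A),R),((L,V),B,W,F));
Scanning left-to-right, naming '(' by encounter order:
  pos 0: '(' -> open internal node _0 (depth 1)
  pos 1: '(' -> open internal node _1 (depth 2)
  pos 2: '(' -> open internal node _2 (depth 3)
  pos 6: ')' -> close internal node _2 (now at depth 2)
  pos 9: ')' -> close internal node _1 (now at depth 1)
  pos 11: '(' -> open internal node _3 (depth 2)
  pos 12: '(' -> open internal node _4 (depth 3)
  pos 16: ')' -> close internal node _4 (now at depth 2)
  pos 23: ')' -> close internal node _3 (now at depth 1)
  pos 24: ')' -> close internal node _0 (now at depth 0)
Total internal nodes: 5
BFS adjacency from root:
  _0: _1 _3
  _1: _2 R
  _3: _4 B W F
  _2: H A
  _4: L V

Answer: _0: _1 _3
_1: _2 R
_3: _4 B W F
_2: H A
_4: L V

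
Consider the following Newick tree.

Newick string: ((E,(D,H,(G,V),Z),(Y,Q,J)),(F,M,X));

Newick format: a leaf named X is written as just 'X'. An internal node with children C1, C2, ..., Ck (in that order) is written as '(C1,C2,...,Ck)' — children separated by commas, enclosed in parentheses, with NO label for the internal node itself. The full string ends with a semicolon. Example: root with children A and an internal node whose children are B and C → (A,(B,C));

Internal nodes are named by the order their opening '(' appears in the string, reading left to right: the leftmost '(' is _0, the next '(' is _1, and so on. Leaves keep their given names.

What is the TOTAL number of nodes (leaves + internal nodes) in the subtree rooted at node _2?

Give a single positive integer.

Newick: ((E,(D,H,(G,V),Z),(Y,Q,J)),(F,M,X));
Locate _2: it is the '(' at position 4 (the 3rd '(' reading left to right).
Query: subtree rooted at _2
_2: subtree_size = 1 + 6
  D: subtree_size = 1 + 0
  H: subtree_size = 1 + 0
  _3: subtree_size = 1 + 2
    G: subtree_size = 1 + 0
    V: subtree_size = 1 + 0
  Z: subtree_size = 1 + 0
Total subtree size of _2: 7

Answer: 7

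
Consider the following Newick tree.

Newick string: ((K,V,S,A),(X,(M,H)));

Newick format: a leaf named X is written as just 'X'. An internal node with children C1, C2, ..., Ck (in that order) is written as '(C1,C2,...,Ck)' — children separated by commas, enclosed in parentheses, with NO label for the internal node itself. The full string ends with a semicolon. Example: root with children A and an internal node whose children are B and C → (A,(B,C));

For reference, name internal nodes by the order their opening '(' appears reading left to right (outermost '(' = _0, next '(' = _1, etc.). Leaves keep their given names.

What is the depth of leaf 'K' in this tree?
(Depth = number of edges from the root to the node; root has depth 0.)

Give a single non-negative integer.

Newick: ((K,V,S,A),(X,(M,H)));
Naming internals by '(' encounter order: outermost '(' = _0, next = _1, ...
Query node: K
Path from root: _0 -> _1 -> K
Depth of K: 2 (number of edges from root)

Answer: 2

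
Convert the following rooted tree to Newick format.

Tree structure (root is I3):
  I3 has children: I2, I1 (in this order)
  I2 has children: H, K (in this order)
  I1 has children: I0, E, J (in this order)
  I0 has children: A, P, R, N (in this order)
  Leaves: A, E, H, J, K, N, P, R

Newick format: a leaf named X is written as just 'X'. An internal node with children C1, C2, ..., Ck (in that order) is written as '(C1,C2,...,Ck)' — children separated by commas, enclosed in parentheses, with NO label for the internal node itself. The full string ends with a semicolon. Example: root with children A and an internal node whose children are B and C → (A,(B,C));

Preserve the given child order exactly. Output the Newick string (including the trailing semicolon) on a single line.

internal I3 with children ['I2', 'I1']
  internal I2 with children ['H', 'K']
    leaf 'H' → 'H'
    leaf 'K' → 'K'
  → '(H,K)'
  internal I1 with children ['I0', 'E', 'J']
    internal I0 with children ['A', 'P', 'R', 'N']
      leaf 'A' → 'A'
      leaf 'P' → 'P'
      leaf 'R' → 'R'
      leaf 'N' → 'N'
    → '(A,P,R,N)'
    leaf 'E' → 'E'
    leaf 'J' → 'J'
  → '((A,P,R,N),E,J)'
→ '((H,K),((A,P,R,N),E,J))'
Final: ((H,K),((A,P,R,N),E,J));

Answer: ((H,K),((A,P,R,N),E,J));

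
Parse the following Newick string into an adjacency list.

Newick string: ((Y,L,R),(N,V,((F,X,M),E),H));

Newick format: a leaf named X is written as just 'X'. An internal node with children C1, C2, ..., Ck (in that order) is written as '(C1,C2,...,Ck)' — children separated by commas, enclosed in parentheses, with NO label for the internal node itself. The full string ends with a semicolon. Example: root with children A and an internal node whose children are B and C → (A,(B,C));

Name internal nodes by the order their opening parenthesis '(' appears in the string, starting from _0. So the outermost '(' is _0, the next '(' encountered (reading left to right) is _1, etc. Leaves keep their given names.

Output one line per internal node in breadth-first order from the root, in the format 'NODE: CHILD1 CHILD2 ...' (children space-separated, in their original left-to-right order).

Input: ((Y,L,R),(N,V,((F,X,M),E),H));
Scanning left-to-right, naming '(' by encounter order:
  pos 0: '(' -> open internal node _0 (depth 1)
  pos 1: '(' -> open internal node _1 (depth 2)
  pos 7: ')' -> close internal node _1 (now at depth 1)
  pos 9: '(' -> open internal node _2 (depth 2)
  pos 14: '(' -> open internal node _3 (depth 3)
  pos 15: '(' -> open internal node _4 (depth 4)
  pos 21: ')' -> close internal node _4 (now at depth 3)
  pos 24: ')' -> close internal node _3 (now at depth 2)
  pos 27: ')' -> close internal node _2 (now at depth 1)
  pos 28: ')' -> close internal node _0 (now at depth 0)
Total internal nodes: 5
BFS adjacency from root:
  _0: _1 _2
  _1: Y L R
  _2: N V _3 H
  _3: _4 E
  _4: F X M

Answer: _0: _1 _2
_1: Y L R
_2: N V _3 H
_3: _4 E
_4: F X M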